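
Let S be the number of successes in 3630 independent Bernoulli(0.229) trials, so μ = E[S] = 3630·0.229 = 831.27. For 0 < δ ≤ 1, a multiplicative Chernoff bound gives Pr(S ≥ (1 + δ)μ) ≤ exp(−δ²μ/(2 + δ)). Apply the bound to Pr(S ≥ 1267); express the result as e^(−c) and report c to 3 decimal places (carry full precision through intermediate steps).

90.484

Write 1267 = (1 + δ)μ, so δ = 1267/831.27 − 1 = 0.5241739…
Then the exponent is δ²μ/(2 + δ) = (1267 − μ)² / (μ·(2 + δ)) = 90.484367.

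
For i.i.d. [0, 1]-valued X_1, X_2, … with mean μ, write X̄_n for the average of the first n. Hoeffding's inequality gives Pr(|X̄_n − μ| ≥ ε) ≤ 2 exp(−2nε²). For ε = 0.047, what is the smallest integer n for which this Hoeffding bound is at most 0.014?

1124

Require 2·exp(−2nε²) ≤ 0.014, i.e. 2nε² ≥ ln(2/0.014) = 4.961845.
So n ≥ 4.961845 / (2·0.047²) = 1123.098.
The smallest integer n is 1124.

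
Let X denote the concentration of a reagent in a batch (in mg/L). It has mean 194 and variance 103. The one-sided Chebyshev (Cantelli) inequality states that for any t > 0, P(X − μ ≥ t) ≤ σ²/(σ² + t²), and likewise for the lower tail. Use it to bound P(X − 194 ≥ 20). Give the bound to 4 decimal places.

Here σ² = 103 and t = 20, so σ² + t² = 503.
Cantelli's bound: 103/503 = 0.2048.

0.2048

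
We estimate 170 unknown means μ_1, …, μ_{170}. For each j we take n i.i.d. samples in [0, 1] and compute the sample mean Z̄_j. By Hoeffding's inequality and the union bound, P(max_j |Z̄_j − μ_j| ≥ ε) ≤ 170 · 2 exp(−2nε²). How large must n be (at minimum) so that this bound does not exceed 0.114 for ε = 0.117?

293

Need 2·170·exp(−2nε²) ≤ 0.114, i.e. exp(−2nε²) ≤ 0.114/340.
So 2nε² ≥ ln(340/0.114) = 8.000502.
Hence n ≥ 8.000502/(2·0.117²) = 292.224.
The smallest integer n is 293.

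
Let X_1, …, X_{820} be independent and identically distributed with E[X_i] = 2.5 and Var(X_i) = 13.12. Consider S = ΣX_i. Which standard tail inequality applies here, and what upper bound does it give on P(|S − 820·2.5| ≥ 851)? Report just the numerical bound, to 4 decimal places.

0.0149

With mean and variance of each term known, Chebyshev's inequality bounds the deviation of the sum (or sample mean).
Var(S) = n·Var(X_i) = 820·13.12 = 10758.4.
Chebyshev: P(|S − 820·2.5| ≥ 851) ≤ Var(S)/851² = 10758.4/724201 = 0.0149.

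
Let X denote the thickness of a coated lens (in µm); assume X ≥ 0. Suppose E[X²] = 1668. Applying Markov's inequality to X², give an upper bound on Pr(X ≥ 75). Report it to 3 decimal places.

0.297

Since X ≥ 0, the event {X ≥ 75} is the same as {X² ≥ 5625}.
Markov's inequality applied to X² gives Pr(X² ≥ 5625) ≤ E[X²]/5625 = 1668/5625 = 0.2965.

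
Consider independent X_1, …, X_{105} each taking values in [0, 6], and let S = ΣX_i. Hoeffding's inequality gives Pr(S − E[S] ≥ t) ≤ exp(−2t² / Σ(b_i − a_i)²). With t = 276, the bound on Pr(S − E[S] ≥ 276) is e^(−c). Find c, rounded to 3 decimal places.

40.305

Σ(b_i − a_i)² = 105·(6)² = 3780.
c = 2t²/3780 = 2·276²/3780 = 40.3048.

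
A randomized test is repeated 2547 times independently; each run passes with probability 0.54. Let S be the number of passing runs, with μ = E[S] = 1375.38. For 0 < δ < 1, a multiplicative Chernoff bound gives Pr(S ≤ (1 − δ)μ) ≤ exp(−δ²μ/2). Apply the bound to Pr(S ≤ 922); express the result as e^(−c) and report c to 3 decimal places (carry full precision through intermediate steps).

74.726

Write 922 = (1 − δ)μ, so δ = 1 − 922/1375.38 = 0.3296398…
Then the exponent is δ²μ/2 = (μ − 922)²/(2μ) = 74.726048.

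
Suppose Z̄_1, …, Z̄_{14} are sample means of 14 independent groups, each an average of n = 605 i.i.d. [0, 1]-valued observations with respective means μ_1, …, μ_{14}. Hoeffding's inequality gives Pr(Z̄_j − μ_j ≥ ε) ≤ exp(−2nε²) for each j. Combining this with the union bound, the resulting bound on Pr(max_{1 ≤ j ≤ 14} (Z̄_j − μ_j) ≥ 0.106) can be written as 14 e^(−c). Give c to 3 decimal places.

13.596

Union bound over the 14 events: Pr(max_{1 ≤ j ≤ 14} (Z̄_j − μ_j) ≥ 0.106) ≤ 14·exp(−2nε²) = 14 exp(−2·605·0.106²).
So c = 2·605·0.106² = 13.5956.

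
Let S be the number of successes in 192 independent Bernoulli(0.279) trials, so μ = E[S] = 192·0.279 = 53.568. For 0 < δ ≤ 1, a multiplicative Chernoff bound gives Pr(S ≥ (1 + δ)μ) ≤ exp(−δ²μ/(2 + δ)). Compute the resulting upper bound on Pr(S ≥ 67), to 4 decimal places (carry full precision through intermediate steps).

0.2239

Write 67 = (1 + δ)μ, so δ = 67/53.568 − 1 = 0.2507467…
Then the exponent is δ²μ/(2 + δ) = (67 − μ)² / (μ·(2 + δ)) = 1.496406.
Bound = exp(−1.496406) = 0.22393.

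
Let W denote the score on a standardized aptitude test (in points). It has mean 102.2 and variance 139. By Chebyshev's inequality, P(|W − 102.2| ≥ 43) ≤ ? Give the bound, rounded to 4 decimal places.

Chebyshev: P(|W − μ| ≥ t) ≤ Var(W)/t².
Bound = 139 / 1849 = 0.0752.

0.0752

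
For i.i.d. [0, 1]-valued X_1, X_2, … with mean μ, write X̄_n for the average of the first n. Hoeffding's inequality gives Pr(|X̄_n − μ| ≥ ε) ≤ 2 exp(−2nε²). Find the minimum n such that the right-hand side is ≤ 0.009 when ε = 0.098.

282

Require 2·exp(−2nε²) ≤ 0.009, i.e. 2nε² ≥ ln(2/0.009) = 5.403678.
So n ≥ 5.403678 / (2·0.098²) = 281.324.
The smallest integer n is 282.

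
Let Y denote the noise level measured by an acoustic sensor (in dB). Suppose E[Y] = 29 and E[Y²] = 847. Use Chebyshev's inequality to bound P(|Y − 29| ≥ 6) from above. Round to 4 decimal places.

0.1667

Var(Y) = E[Y²] − (E[Y])² = 847 − 841 = 6.
Chebyshev's inequality: P(|Y − μ| ≥ t) ≤ Var(Y)/t² = 6/36 = 0.1667.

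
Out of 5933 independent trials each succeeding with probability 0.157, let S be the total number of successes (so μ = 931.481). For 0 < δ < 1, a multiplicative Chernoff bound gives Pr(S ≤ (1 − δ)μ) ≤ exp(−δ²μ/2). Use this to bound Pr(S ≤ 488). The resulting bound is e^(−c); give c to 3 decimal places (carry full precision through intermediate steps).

Write 488 = (1 − δ)μ, so δ = 1 − 488/931.481 = 0.4761031…
Then the exponent is δ²μ/2 = (μ − 488)²/(2μ) = 105.571341.

105.571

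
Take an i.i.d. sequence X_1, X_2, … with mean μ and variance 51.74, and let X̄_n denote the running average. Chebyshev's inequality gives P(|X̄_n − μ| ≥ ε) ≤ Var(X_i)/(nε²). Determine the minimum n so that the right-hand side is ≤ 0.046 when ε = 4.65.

Require 51.74/(n·4.65²) ≤ 0.046, i.e. n ≥ 51.74/(0.046·4.65²) = 52.019.
The smallest integer n is 53.

53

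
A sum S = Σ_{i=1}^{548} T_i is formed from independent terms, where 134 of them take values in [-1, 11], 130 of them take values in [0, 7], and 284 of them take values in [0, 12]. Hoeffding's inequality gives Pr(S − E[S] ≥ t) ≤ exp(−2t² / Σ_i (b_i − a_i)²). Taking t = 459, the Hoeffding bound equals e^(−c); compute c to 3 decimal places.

Σ(b_i − a_i)² = 134·12² + 130·7² + 284·12² = 66562.
c = 2t² / 66562 = 2·459² / 66562 = 6.3304.

6.330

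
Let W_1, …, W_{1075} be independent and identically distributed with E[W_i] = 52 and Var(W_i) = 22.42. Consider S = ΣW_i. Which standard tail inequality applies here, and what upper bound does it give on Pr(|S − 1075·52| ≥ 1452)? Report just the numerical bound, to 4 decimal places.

With mean and variance of each term known, Chebyshev's inequality bounds the deviation of the sum (or sample mean).
Var(S) = n·Var(W_i) = 1075·22.42 = 24101.5.
Chebyshev: Pr(|S − 1075·52| ≥ 1452) ≤ Var(S)/1452² = 24101.5/2108304 = 0.0114.

0.0114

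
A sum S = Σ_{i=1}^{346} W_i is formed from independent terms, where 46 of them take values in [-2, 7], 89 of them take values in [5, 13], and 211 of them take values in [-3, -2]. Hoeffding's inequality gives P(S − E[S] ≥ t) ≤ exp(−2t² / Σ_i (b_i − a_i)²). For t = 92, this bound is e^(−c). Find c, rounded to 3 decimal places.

Σ(b_i − a_i)² = 46·9² + 89·8² + 211·1² = 9633.
c = 2t² / 9633 = 2·92² / 9633 = 1.7573.

1.757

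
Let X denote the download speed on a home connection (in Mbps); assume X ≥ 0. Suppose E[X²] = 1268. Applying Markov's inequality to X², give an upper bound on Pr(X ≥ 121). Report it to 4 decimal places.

0.0866

Since X ≥ 0, the event {X ≥ 121} is the same as {X² ≥ 14641}.
Markov's inequality applied to X² gives Pr(X² ≥ 14641) ≤ E[X²]/14641 = 1268/14641 = 0.0866.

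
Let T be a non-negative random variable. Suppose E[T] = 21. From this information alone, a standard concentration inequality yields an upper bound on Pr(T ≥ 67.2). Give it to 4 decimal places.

0.3125

Only the mean of a non-negative variable is known, so Markov's inequality is the applicable tail bound.
Markov's inequality: for a non-negative random variable, Pr(T ≥ a) ≤ E[T]/a.
Here E[T] = 21 and a = 67.2, so the bound is 21/67.2 = 0.3125.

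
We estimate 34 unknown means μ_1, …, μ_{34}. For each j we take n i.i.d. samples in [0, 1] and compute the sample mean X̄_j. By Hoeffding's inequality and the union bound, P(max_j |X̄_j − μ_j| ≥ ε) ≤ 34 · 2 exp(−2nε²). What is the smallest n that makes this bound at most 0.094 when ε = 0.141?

166

Need 2·34·exp(−2nε²) ≤ 0.094, i.e. exp(−2nε²) ≤ 0.094/68.
So 2nε² ≥ ln(68/0.094) = 6.583968.
Hence n ≥ 6.583968/(2·0.141²) = 165.584.
The smallest integer n is 166.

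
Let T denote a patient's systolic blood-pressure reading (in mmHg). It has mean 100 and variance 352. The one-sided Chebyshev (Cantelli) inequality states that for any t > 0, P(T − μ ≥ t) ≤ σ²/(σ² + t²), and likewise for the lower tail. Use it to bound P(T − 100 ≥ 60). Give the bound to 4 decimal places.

Here σ² = 352 and t = 60, so σ² + t² = 3952.
Cantelli's bound: 352/3952 = 0.0891.

0.0891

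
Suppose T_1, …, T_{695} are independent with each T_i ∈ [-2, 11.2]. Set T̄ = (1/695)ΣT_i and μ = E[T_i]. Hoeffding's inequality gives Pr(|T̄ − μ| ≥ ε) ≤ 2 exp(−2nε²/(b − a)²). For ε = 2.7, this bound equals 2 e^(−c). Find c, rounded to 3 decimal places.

58.156

c = 2nε²/(b − a)² = 2·695·2.7² / 13.2² = 58.1560.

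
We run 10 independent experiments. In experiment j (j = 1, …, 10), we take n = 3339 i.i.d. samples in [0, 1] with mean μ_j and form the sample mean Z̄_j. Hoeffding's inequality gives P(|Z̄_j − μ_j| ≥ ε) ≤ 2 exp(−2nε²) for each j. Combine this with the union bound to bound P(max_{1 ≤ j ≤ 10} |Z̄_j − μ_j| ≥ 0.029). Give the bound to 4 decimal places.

0.0728

Per-experiment Hoeffding bound: 2·exp(−2·3339·0.029²) = 2·exp(−5.61620) = 0.0072769.
Union bound over 10 events: 10·0.0072769 = 0.07277.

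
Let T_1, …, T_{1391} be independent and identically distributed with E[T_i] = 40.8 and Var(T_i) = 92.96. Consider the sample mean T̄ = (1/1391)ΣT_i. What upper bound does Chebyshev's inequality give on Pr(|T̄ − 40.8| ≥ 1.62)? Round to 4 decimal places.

Var(T̄) = Var(T_i)/n = 92.96/1391 = 0.06683.
Chebyshev: Pr(|T̄ − 40.8| ≥ 1.62) ≤ Var(T̄)/(1.62)² = 92.96/(1391·1.62²) = 0.0255.

0.0255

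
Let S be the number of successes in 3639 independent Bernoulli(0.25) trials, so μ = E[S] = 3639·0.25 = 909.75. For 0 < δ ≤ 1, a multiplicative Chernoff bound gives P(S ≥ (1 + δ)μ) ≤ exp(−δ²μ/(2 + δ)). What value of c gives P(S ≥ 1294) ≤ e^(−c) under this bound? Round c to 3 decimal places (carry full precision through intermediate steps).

66.999

Write 1294 = (1 + δ)μ, so δ = 1294/909.75 − 1 = 0.4223688…
Then the exponent is δ²μ/(2 + δ) = (1294 − μ)² / (μ·(2 + δ)) = 66.998554.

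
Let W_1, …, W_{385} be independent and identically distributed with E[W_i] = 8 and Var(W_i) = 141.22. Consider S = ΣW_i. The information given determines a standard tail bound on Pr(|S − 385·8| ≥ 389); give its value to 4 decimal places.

0.3593

With mean and variance of each term known, Chebyshev's inequality bounds the deviation of the sum (or sample mean).
Var(S) = n·Var(W_i) = 385·141.22 = 54369.7.
Chebyshev: Pr(|S − 385·8| ≥ 389) ≤ Var(S)/389² = 54369.7/151321 = 0.3593.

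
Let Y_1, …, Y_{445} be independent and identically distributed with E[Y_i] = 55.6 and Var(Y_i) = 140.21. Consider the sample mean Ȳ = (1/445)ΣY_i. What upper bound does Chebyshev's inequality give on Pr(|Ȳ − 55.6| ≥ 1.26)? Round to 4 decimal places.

Var(Ȳ) = Var(Y_i)/n = 140.21/445 = 0.31508.
Chebyshev: Pr(|Ȳ − 55.6| ≥ 1.26) ≤ Var(Ȳ)/(1.26)² = 140.21/(445·1.26²) = 0.1985.

0.1985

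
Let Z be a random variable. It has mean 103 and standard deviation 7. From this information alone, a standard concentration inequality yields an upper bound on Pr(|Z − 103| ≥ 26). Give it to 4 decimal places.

0.0725

Mean and variance are known, so Chebyshev's inequality applies.
Chebyshev: Pr(|Z − μ| ≥ t) ≤ Var(Z)/t².
Var(Z) = σ² = 7² = 49.
Bound = 49 / 676 = 0.0725.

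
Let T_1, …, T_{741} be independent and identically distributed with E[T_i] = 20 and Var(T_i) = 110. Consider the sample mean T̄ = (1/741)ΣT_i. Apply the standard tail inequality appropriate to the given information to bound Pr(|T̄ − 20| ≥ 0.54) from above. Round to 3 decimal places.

With mean and variance of each term known, Chebyshev's inequality bounds the deviation of the sum (or sample mean).
Var(T̄) = Var(T_i)/n = 110/741 = 0.14845.
Chebyshev: Pr(|T̄ − 20| ≥ 0.54) ≤ Var(T̄)/(0.54)² = 110/(741·0.54²) = 0.5091.

0.509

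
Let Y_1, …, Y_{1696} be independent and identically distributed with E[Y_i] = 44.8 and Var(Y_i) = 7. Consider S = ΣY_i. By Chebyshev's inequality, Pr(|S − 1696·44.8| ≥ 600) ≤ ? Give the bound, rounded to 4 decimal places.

Var(S) = n·Var(Y_i) = 1696·7 = 11872.
Chebyshev: Pr(|S − 1696·44.8| ≥ 600) ≤ Var(S)/600² = 11872/360000 = 0.0330.

0.0330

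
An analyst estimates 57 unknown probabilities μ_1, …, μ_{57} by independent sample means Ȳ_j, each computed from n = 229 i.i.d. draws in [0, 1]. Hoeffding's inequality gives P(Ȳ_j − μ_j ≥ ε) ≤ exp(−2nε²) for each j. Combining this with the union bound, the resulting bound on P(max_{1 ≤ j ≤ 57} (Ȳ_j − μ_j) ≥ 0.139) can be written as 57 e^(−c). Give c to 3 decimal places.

8.849

Union bound over the 57 events: P(max_{1 ≤ j ≤ 57} (Ȳ_j − μ_j) ≥ 0.139) ≤ 57·exp(−2nε²) = 57 exp(−2·229·0.139²).
So c = 2·229·0.139² = 8.8490.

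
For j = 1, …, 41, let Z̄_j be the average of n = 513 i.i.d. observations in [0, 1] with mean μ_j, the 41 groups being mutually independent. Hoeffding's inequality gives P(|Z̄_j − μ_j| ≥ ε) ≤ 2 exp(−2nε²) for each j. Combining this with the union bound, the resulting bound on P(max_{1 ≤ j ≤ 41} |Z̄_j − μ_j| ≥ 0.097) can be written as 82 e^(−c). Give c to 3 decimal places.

Union bound over the 41 events: P(max_{1 ≤ j ≤ 41} |Z̄_j − μ_j| ≥ 0.097) ≤ 41·2·exp(−2nε²) = 82 exp(−2·513·0.097²).
So c = 2·513·0.097² = 9.6536.

9.654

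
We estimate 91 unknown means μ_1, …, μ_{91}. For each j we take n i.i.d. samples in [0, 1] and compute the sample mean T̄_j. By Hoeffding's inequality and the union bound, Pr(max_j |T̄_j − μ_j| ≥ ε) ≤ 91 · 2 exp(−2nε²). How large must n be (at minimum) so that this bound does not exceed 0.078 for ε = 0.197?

100

Need 2·91·exp(−2nε²) ≤ 0.078, i.e. exp(−2nε²) ≤ 0.078/182.
So 2nε² ≥ ln(182/0.078) = 7.755053.
Hence n ≥ 7.755053/(2·0.197²) = 99.913.
The smallest integer n is 100.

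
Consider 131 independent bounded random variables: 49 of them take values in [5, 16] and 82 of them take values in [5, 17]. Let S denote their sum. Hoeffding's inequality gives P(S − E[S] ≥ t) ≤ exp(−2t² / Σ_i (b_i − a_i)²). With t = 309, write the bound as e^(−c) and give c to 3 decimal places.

Σ(b_i − a_i)² = 49·11² + 82·12² = 17737.
c = 2t² / 17737 = 2·309² / 17737 = 10.7663.

10.766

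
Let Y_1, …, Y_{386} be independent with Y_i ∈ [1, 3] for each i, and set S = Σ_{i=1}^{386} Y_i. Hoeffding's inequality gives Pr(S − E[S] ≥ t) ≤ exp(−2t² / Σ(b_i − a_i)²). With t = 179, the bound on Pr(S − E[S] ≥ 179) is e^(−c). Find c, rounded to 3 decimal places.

41.504

Σ(b_i − a_i)² = 386·(2)² = 1544.
c = 2t²/1544 = 2·179²/1544 = 41.5039.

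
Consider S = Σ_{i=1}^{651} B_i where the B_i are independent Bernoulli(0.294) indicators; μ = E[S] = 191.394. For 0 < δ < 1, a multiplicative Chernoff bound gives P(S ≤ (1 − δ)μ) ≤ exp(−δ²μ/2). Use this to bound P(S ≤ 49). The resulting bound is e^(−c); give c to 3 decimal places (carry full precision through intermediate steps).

Write 49 = (1 − δ)μ, so δ = 1 − 49/191.394 = 0.7439836…
Then the exponent is δ²μ/2 = (μ − 49)²/(2μ) = 52.969401.

52.969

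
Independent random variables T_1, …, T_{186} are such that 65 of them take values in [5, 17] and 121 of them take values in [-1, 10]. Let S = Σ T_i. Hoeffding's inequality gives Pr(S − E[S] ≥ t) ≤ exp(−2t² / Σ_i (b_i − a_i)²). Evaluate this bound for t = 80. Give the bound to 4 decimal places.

0.5867

Σ(b_i − a_i)² = 65·12² + 121·11² = 24001.
Exponent = 2·80² / 24001 = 0.53331.
Bound = exp(−0.53331) = 0.58666.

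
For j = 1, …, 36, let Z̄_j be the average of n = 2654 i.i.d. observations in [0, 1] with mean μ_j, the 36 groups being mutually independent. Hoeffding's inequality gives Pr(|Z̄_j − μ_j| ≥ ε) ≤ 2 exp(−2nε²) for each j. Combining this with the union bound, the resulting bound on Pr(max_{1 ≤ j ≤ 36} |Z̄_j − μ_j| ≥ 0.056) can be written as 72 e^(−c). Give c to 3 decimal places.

Union bound over the 36 events: Pr(max_{1 ≤ j ≤ 36} |Z̄_j − μ_j| ≥ 0.056) ≤ 36·2·exp(−2nε²) = 72 exp(−2·2654·0.056²).
So c = 2·2654·0.056² = 16.6459.

16.646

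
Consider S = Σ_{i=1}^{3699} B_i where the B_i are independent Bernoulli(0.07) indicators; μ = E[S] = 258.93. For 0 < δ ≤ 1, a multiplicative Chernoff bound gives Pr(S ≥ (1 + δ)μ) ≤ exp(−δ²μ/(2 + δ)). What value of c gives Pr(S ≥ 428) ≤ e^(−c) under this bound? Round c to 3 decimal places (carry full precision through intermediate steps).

Write 428 = (1 + δ)μ, so δ = 428/258.93 − 1 = 0.6529564…
Then the exponent is δ²μ/(2 + δ) = (428 − μ)² / (μ·(2 + δ)) = 41.612195.

41.612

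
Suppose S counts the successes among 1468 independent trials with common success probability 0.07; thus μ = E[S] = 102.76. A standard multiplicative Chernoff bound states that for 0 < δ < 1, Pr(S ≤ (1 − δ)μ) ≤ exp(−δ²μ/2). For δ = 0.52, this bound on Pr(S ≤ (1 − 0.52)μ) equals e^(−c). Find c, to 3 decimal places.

13.893

c = δ²μ/2 = 0.52²·102.76/2 = 13.8932.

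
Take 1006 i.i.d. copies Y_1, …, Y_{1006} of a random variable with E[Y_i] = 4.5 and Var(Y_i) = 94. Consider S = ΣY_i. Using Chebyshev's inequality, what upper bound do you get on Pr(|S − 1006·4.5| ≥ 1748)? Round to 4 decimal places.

Var(S) = n·Var(Y_i) = 1006·94 = 94564.
Chebyshev: Pr(|S − 1006·4.5| ≥ 1748) ≤ Var(S)/1748² = 94564/3055504 = 0.0309.

0.0309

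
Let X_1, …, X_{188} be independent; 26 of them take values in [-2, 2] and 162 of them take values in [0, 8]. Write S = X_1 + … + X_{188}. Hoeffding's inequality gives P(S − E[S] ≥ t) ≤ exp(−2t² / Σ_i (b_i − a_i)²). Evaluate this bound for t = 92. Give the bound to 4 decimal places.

Σ(b_i − a_i)² = 26·4² + 162·8² = 10784.
Exponent = 2·92² / 10784 = 1.56973.
Bound = exp(−1.56973) = 0.20810.

0.2081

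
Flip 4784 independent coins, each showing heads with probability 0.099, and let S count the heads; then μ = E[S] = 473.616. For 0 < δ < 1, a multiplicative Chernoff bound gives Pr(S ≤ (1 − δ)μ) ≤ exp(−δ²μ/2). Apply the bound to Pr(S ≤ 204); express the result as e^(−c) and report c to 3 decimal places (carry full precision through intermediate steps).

76.742

Write 204 = (1 − δ)μ, so δ = 1 − 204/473.616 = 0.5692713…
Then the exponent is δ²μ/2 = (μ − 204)²/(2μ) = 76.742327.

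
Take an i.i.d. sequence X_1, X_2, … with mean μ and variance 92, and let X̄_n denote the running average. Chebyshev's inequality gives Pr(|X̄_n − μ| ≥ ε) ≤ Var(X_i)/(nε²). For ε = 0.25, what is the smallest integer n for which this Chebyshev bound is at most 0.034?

Require 92/(n·0.25²) ≤ 0.034, i.e. n ≥ 92/(0.034·0.25²) = 43294.118.
The smallest integer n is 43295.

43295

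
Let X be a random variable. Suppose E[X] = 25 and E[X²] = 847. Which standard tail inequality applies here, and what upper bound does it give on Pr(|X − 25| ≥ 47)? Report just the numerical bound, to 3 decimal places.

0.100

The first two moments determine the variance, so Chebyshev's inequality is the sharpest standard bound available.
Var(X) = E[X²] − (E[X])² = 847 − 625 = 222.
Chebyshev's inequality: Pr(|X − μ| ≥ t) ≤ Var(X)/t² = 222/2209 = 0.1005.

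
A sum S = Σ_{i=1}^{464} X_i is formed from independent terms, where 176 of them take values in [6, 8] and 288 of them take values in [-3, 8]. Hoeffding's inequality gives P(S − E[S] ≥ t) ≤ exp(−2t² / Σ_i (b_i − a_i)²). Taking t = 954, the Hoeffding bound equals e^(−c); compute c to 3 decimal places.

Σ(b_i − a_i)² = 176·2² + 288·11² = 35552.
c = 2t² / 35552 = 2·954² / 35552 = 51.1991.

51.199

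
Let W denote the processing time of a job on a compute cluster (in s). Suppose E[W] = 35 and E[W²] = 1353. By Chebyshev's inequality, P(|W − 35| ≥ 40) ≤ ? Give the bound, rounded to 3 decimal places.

Var(W) = E[W²] − (E[W])² = 1353 − 1225 = 128.
Chebyshev's inequality: P(|W − μ| ≥ t) ≤ Var(W)/t² = 128/1600 = 0.0800.

0.080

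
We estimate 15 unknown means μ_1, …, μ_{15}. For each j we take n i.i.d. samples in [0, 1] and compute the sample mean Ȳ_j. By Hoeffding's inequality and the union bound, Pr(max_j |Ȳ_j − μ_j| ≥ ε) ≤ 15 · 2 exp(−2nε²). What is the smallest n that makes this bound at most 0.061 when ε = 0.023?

Need 2·15·exp(−2nε²) ≤ 0.061, i.e. exp(−2nε²) ≤ 0.061/30.
So 2nε² ≥ ln(30/0.061) = 6.198079.
Hence n ≥ 6.198079/(2·0.023²) = 5858.298.
The smallest integer n is 5859.

5859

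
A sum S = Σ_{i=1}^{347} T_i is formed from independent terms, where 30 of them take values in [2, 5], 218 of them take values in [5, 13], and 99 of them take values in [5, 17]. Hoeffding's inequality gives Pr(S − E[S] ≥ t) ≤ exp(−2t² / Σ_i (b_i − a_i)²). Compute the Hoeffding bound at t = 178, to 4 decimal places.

0.1081

Σ(b_i − a_i)² = 30·3² + 218·8² + 99·12² = 28478.
Exponent = 2·178² / 28478 = 2.22516.
Bound = exp(−2.22516) = 0.10805.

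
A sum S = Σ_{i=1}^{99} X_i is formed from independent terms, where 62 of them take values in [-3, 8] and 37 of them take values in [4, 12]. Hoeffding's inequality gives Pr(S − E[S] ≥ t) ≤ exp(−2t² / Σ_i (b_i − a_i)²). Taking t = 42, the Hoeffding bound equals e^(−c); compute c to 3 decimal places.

0.357

Σ(b_i − a_i)² = 62·11² + 37·8² = 9870.
c = 2t² / 9870 = 2·42² / 9870 = 0.3574.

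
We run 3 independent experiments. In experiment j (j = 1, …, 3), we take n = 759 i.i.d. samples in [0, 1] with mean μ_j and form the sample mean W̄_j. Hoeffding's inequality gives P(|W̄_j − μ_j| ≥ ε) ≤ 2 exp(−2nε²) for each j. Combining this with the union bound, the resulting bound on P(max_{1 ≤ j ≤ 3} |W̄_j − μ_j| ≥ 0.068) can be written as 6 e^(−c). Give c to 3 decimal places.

Union bound over the 3 events: P(max_{1 ≤ j ≤ 3} |W̄_j − μ_j| ≥ 0.068) ≤ 3·2·exp(−2nε²) = 6 exp(−2·759·0.068²).
So c = 2·759·0.068² = 7.0192.

7.019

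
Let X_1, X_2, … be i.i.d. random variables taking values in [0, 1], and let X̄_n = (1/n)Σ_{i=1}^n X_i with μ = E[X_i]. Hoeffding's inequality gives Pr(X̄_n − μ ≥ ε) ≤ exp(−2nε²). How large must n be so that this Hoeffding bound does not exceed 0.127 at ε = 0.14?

53

Require exp(−2nε²) ≤ 0.127, i.e. 2nε² ≥ ln(1/0.127) = 2.063568.
So n ≥ 2.063568 / (2·0.14²) = 52.642.
The smallest integer n is 53.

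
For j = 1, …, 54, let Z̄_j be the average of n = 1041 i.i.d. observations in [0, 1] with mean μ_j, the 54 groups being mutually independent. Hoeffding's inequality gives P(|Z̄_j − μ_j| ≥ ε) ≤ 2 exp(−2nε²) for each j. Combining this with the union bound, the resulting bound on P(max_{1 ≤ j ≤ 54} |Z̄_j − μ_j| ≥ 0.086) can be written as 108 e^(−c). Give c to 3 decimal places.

Union bound over the 54 events: P(max_{1 ≤ j ≤ 54} |Z̄_j − μ_j| ≥ 0.086) ≤ 54·2·exp(−2nε²) = 108 exp(−2·1041·0.086²).
So c = 2·1041·0.086² = 15.3985.

15.398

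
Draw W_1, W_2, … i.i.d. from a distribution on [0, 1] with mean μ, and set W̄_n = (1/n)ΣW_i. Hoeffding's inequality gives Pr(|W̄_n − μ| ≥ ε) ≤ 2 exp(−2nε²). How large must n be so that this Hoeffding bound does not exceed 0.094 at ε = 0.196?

40

Require 2·exp(−2nε²) ≤ 0.094, i.e. 2nε² ≥ ln(2/0.094) = 3.057608.
So n ≥ 3.057608 / (2·0.196²) = 39.796.
The smallest integer n is 40.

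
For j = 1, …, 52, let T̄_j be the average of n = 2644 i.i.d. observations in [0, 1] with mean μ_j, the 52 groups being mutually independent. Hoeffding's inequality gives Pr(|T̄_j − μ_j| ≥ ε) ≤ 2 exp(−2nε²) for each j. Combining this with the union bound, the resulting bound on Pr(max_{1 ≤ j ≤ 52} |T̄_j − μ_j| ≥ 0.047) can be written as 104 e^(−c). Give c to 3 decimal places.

Union bound over the 52 events: Pr(max_{1 ≤ j ≤ 52} |T̄_j − μ_j| ≥ 0.047) ≤ 52·2·exp(−2nε²) = 104 exp(−2·2644·0.047²).
So c = 2·2644·0.047² = 11.6812.

11.681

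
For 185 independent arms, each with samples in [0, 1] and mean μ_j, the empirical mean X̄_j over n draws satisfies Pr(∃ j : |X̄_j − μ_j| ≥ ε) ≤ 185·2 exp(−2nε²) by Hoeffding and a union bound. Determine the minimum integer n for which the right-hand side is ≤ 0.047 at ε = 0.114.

346

Need 2·185·exp(−2nε²) ≤ 0.047, i.e. exp(−2nε²) ≤ 0.047/370.
So 2nε² ≥ ln(370/0.047) = 8.971111.
Hence n ≥ 8.971111/(2·0.114²) = 345.149.
The smallest integer n is 346.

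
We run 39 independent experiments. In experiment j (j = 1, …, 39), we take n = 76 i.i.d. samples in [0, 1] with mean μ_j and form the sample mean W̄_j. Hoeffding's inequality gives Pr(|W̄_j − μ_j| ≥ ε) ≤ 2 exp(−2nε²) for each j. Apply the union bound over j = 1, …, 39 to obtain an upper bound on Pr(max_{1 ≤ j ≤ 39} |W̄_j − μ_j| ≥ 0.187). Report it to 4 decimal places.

0.3834

Per-experiment Hoeffding bound: 2·exp(−2·76·0.187²) = 2·exp(−5.31529) = 0.0098317.
Union bound over 39 events: 39·0.0098317 = 0.38344.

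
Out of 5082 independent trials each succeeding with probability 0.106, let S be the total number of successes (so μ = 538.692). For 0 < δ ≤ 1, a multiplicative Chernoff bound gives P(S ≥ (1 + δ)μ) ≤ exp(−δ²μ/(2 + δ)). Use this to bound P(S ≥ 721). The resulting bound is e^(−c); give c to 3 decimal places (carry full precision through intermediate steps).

26.384

Write 721 = (1 + δ)μ, so δ = 721/538.692 − 1 = 0.3384272…
Then the exponent is δ²μ/(2 + δ) = (721 − μ)² / (μ·(2 + δ)) = 26.384391.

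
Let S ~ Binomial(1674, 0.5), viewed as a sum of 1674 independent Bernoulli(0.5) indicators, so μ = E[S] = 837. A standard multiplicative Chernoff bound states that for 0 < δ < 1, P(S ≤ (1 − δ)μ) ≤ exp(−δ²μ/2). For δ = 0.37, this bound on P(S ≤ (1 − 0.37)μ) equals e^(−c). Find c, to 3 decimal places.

57.293

c = δ²μ/2 = 0.37²·837/2 = 57.2927.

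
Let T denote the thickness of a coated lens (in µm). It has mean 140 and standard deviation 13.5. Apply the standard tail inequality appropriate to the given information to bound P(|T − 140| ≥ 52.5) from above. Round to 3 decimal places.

0.066

Mean and variance are known, so Chebyshev's inequality applies.
Chebyshev: P(|T − μ| ≥ t) ≤ Var(T)/t².
Var(T) = σ² = 13.5² = 182.25.
Bound = 182.25 / 2756.25 = 0.0661.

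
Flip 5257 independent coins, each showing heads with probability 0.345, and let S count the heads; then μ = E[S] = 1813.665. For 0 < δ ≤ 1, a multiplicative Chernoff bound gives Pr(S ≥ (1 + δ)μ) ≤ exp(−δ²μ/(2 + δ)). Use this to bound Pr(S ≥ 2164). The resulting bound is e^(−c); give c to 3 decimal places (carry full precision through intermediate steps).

Write 2164 = (1 + δ)μ, so δ = 2164/1813.665 − 1 = 0.1931641…
Then the exponent is δ²μ/(2 + δ) = (2164 − μ)² / (μ·(2 + δ)) = 30.855945.

30.856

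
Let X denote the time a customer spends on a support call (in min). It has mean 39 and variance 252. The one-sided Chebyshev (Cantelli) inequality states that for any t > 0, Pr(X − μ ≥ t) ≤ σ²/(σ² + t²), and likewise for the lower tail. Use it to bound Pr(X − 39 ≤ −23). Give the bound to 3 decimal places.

Here σ² = 252 and t = 23, so σ² + t² = 781.
Cantelli's bound: 252/781 = 0.3227.

0.323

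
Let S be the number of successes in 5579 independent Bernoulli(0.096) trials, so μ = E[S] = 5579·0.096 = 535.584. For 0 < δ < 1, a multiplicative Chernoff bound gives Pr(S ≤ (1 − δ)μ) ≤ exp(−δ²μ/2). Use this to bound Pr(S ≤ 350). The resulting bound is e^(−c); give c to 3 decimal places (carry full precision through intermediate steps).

32.153

Write 350 = (1 − δ)μ, so δ = 1 − 350/535.584 = 0.3465077…
Then the exponent is δ²μ/2 = (μ − 350)²/(2μ) = 32.153146.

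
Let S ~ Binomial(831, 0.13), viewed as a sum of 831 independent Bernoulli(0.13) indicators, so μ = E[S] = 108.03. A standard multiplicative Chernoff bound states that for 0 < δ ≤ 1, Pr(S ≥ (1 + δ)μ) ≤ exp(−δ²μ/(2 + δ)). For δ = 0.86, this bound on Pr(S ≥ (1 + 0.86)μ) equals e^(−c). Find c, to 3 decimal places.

c = δ²μ/(2 + δ) = 0.86²·108.03/(2 + 0.86) = 27.9367.

27.937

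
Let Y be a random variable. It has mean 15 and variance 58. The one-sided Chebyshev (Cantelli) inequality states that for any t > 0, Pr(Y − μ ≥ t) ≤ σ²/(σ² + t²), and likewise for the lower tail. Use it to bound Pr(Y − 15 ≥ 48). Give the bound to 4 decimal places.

0.0246

Here σ² = 58 and t = 48, so σ² + t² = 2362.
Cantelli's bound: 58/2362 = 0.0246.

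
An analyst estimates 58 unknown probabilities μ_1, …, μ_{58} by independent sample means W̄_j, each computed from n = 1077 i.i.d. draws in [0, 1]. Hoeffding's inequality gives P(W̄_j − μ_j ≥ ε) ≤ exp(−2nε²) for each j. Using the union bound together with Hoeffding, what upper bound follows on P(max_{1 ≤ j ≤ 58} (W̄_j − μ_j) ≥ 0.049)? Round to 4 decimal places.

0.3291

Per-experiment Hoeffding bound: exp(−2·1077·0.049²) = exp(−5.17175) = 0.0056746.
Union bound over 58 events: 58·0.0056746 = 0.32913.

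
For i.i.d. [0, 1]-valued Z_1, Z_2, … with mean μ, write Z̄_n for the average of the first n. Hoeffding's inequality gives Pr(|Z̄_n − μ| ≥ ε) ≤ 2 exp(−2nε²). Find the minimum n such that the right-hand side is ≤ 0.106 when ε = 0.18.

46

Require 2·exp(−2nε²) ≤ 0.106, i.e. 2nε² ≥ ln(2/0.106) = 2.937463.
So n ≥ 2.937463 / (2·0.18²) = 45.331.
The smallest integer n is 46.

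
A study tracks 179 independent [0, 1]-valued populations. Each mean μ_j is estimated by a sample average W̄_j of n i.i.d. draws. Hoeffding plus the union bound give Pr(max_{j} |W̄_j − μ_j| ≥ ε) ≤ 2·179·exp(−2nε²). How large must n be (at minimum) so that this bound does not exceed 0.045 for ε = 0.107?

Need 2·179·exp(−2nε²) ≤ 0.045, i.e. exp(−2nε²) ≤ 0.045/358.
So 2nε² ≥ ln(358/0.045) = 8.981626.
Hence n ≥ 8.981626/(2·0.107²) = 392.245.
The smallest integer n is 393.

393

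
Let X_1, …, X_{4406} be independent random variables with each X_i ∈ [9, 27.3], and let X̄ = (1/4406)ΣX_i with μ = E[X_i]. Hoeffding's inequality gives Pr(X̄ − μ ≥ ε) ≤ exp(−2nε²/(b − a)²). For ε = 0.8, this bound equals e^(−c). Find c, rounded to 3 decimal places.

c = 2nε²/(b − a)² = 2·4406·0.8² / 18.3² = 16.8404.

16.840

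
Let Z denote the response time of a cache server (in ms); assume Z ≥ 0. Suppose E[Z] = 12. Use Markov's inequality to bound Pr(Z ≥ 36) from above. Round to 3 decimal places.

Markov's inequality: for a non-negative random variable, Pr(Z ≥ a) ≤ E[Z]/a.
Here E[Z] = 12 and a = 36, so the bound is 12/36 = 0.3333.

0.333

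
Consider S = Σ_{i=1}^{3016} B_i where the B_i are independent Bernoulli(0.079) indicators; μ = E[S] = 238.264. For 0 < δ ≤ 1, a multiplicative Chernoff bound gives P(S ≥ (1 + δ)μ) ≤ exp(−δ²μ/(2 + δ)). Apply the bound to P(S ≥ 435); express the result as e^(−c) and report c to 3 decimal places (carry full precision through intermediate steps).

Write 435 = (1 + δ)μ, so δ = 435/238.264 − 1 = 0.8257059…
Then the exponent is δ²μ/(2 + δ) = (435 − μ)² / (μ·(2 + δ)) = 57.488673.

57.489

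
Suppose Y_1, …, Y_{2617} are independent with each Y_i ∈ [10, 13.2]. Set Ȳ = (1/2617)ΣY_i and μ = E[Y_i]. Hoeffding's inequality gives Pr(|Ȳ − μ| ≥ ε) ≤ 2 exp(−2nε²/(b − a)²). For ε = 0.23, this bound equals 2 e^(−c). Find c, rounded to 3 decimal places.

27.039

c = 2nε²/(b − a)² = 2·2617·0.23² / 3.2² = 27.0389.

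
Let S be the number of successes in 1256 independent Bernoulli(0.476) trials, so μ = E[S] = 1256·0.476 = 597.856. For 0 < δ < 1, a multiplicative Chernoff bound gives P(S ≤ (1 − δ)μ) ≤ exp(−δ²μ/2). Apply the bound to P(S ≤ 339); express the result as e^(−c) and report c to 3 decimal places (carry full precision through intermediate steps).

Write 339 = (1 − δ)μ, so δ = 1 − 339/597.856 = 0.4329738…
Then the exponent is δ²μ/2 = (μ − 339)²/(2μ) = 56.038936.

56.039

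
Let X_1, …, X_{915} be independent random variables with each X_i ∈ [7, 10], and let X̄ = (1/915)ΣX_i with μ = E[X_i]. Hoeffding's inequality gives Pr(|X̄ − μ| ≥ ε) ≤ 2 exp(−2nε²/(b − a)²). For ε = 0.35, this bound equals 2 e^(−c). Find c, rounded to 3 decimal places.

24.908

c = 2nε²/(b − a)² = 2·915·0.35² / 3² = 24.9083.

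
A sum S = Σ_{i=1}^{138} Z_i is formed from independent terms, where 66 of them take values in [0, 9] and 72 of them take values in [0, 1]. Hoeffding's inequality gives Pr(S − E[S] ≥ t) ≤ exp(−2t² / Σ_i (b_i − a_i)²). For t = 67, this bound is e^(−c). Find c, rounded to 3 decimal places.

Σ(b_i − a_i)² = 66·9² + 72·1² = 5418.
c = 2t² / 5418 = 2·67² / 5418 = 1.6571.

1.657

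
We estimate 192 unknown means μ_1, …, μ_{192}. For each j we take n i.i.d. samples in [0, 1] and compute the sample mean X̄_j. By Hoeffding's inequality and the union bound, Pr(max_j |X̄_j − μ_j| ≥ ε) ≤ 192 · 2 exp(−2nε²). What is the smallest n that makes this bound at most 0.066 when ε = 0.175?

142

Need 2·192·exp(−2nε²) ≤ 0.066, i.e. exp(−2nε²) ≤ 0.066/384.
So 2nε² ≥ ln(384/0.066) = 8.668743.
Hence n ≥ 8.668743/(2·0.175²) = 141.530.
The smallest integer n is 142.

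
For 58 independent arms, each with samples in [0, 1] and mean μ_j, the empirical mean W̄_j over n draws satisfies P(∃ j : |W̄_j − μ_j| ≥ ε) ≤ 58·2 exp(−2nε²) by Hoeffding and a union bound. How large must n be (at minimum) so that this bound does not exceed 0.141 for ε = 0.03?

Need 2·58·exp(−2nε²) ≤ 0.141, i.e. exp(−2nε²) ≤ 0.141/116.
So 2nε² ≥ ln(116/0.141) = 6.712586.
Hence n ≥ 6.712586/(2·0.03²) = 3729.214.
The smallest integer n is 3730.

3730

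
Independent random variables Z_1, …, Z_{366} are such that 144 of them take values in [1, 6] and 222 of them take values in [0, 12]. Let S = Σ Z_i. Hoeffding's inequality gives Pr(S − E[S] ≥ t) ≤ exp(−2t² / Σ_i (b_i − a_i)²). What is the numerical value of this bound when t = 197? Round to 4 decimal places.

0.1128

Σ(b_i − a_i)² = 144·5² + 222·12² = 35568.
Exponent = 2·197² / 35568 = 2.18224.
Bound = exp(−2.18224) = 0.11279.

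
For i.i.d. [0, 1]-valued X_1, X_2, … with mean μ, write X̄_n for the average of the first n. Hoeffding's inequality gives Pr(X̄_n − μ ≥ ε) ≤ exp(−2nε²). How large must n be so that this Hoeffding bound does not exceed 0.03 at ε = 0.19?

49

Require exp(−2nε²) ≤ 0.03, i.e. 2nε² ≥ ln(1/0.03) = 3.506558.
So n ≥ 3.506558 / (2·0.19²) = 48.567.
The smallest integer n is 49.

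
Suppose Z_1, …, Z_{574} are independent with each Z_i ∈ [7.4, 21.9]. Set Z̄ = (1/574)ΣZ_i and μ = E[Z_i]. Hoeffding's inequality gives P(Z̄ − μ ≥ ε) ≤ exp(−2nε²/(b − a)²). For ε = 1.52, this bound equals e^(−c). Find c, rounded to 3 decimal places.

12.615

c = 2nε²/(b − a)² = 2·574·1.52² / 14.5² = 12.6152.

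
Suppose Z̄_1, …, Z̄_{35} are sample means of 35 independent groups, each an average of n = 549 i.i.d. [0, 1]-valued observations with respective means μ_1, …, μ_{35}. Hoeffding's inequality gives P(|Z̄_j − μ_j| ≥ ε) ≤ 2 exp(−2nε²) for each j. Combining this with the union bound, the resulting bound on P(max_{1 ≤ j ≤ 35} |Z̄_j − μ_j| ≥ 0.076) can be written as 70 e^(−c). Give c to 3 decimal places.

Union bound over the 35 events: P(max_{1 ≤ j ≤ 35} |Z̄_j − μ_j| ≥ 0.076) ≤ 35·2·exp(−2nε²) = 70 exp(−2·549·0.076²).
So c = 2·549·0.076² = 6.3420.

6.342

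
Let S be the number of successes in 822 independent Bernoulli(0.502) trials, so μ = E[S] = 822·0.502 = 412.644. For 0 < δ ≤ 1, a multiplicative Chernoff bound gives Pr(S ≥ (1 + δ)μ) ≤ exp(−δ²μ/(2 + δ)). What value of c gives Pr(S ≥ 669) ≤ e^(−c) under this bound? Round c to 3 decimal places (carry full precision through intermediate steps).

Write 669 = (1 + δ)μ, so δ = 669/412.644 − 1 = 0.6212522…
Then the exponent is δ²μ/(2 + δ) = (669 − μ)² / (μ·(2 + δ)) = 60.757882.

60.758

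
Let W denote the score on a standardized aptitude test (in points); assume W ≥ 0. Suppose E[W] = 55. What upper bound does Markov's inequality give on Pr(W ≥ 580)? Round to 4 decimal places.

Markov's inequality: for a non-negative random variable, Pr(W ≥ a) ≤ E[W]/a.
Here E[W] = 55 and a = 580, so the bound is 55/580 = 0.0948.

0.0948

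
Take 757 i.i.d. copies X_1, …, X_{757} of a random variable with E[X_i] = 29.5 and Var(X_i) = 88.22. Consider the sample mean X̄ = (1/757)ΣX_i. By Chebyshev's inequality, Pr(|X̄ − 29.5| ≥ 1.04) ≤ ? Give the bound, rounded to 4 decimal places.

Var(X̄) = Var(X_i)/n = 88.22/757 = 0.11654.
Chebyshev: Pr(|X̄ − 29.5| ≥ 1.04) ≤ Var(X̄)/(1.04)² = 88.22/(757·1.04²) = 0.1077.

0.1077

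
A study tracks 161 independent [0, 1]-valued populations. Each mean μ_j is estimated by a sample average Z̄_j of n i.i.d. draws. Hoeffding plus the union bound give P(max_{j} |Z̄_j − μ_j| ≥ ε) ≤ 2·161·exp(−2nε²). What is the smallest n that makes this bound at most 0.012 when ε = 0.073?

957

Need 2·161·exp(−2nε²) ≤ 0.012, i.e. exp(−2nε²) ≤ 0.012/322.
So 2nε² ≥ ln(322/0.012) = 10.197400.
Hence n ≥ 10.197400/(2·0.073²) = 956.784.
The smallest integer n is 957.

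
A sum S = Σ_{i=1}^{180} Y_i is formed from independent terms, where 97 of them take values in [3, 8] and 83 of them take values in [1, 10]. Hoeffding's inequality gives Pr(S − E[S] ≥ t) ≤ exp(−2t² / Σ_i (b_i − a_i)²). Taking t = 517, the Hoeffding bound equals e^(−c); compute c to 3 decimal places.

58.437

Σ(b_i − a_i)² = 97·5² + 83·9² = 9148.
c = 2t² / 9148 = 2·517² / 9148 = 58.4366.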